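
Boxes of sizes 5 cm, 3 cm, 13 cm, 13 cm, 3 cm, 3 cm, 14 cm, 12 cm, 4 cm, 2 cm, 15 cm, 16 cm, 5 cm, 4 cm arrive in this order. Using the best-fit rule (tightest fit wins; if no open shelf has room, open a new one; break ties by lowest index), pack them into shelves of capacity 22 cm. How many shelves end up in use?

6

  5 → shelf 1 (new)  [load 5/22]
  3 → shelf 1  [load 8/22]
  13 → shelf 1  [load 21/22]
  13 → shelf 2 (new)  [load 13/22]
  3 → shelf 2  [load 16/22]
  3 → shelf 2  [load 19/22]
  14 → shelf 3 (new)  [load 14/22]
  12 → shelf 4 (new)  [load 12/22]
  4 → shelf 3  [load 18/22]
  2 → shelf 2  [load 21/22]
  15 → shelf 5 (new)  [load 15/22]
  16 → shelf 6 (new)  [load 16/22]
  5 → shelf 6  [load 21/22]
  4 → shelf 3  [load 22/22]
6 shelves opened.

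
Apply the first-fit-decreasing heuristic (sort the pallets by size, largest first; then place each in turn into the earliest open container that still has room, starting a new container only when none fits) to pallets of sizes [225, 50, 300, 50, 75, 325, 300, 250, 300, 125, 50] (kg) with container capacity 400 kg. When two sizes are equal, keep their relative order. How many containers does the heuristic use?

6

Sorted descending: 325, 300, 300, 300, 250, 225, 125, 75, 50, 50, 50.
  325 → container 1 (new)  [load 325/400]
  300 → container 2 (new)  [load 300/400]
  300 → container 3 (new)  [load 300/400]
  300 → container 4 (new)  [load 300/400]
  250 → container 5 (new)  [load 250/400]
  225 → container 6 (new)  [load 225/400]
  125 → container 5  [load 375/400]
  75 → container 1  [load 400/400]
  50 → container 2  [load 350/400]
  50 → container 2  [load 400/400]
  50 → container 3  [load 350/400]
6 containers opened.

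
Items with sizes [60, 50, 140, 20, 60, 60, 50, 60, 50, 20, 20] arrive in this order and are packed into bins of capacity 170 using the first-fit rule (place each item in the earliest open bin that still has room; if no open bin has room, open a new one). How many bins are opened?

4

  60 → bin 1 (new)  [load 60/170]
  50 → bin 1  [load 110/170]
  140 → bin 2 (new)  [load 140/170]
  20 → bin 1  [load 130/170]
  60 → bin 3 (new)  [load 60/170]
  60 → bin 3  [load 120/170]
  50 → bin 3  [load 170/170]
  60 → bin 4 (new)  [load 60/170]
  50 → bin 4  [load 110/170]
  20 → bin 1  [load 150/170]
  20 → bin 1  [load 170/170]
4 bins opened.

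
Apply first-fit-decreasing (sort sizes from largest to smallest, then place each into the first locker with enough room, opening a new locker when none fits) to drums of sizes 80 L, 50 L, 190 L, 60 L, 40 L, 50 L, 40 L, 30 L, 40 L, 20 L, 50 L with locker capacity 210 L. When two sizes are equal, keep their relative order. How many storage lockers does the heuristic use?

Sorted descending: 190, 80, 60, 50, 50, 50, 40, 40, 40, 30, 20.
  190 → locker 1 (new)  [load 190/210]
  80 → locker 2 (new)  [load 80/210]
  60 → locker 2  [load 140/210]
  50 → locker 2  [load 190/210]
  50 → locker 3 (new)  [load 50/210]
  50 → locker 3  [load 100/210]
  40 → locker 3  [load 140/210]
  40 → locker 3  [load 180/210]
  40 → locker 4 (new)  [load 40/210]
  30 → locker 3  [load 210/210]
  20 → locker 1  [load 210/210]
4 storage lockers opened.

4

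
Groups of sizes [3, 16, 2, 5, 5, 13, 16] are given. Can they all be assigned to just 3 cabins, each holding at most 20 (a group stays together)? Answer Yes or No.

Total = 60; ⌈60/20⌉ = 3.
The bound of 3 does not rule out 3, but exhaustive search shows no assignment into 3 cabins of capacity 20 exists — the minimum is 4.

No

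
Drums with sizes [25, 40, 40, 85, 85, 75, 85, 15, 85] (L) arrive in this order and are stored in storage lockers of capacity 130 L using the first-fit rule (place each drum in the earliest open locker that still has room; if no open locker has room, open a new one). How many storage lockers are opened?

6

  25 → locker 1 (new)  [load 25/130]
  40 → locker 1  [load 65/130]
  40 → locker 1  [load 105/130]
  85 → locker 2 (new)  [load 85/130]
  85 → locker 3 (new)  [load 85/130]
  75 → locker 4 (new)  [load 75/130]
  85 → locker 5 (new)  [load 85/130]
  15 → locker 1  [load 120/130]
  85 → locker 6 (new)  [load 85/130]
6 storage lockers opened.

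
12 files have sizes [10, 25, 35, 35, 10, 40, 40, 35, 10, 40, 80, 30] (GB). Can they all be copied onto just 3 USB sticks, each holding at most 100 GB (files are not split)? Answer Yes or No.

Total = 390 GB; ⌈390/100⌉ = 4.
At least 4 USB sticks are required, but only 3 are allowed.

No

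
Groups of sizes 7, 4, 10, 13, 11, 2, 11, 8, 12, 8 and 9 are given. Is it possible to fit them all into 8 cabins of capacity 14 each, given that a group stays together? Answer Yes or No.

No

Total = 95; ⌈95/14⌉ = 7.
8 groups each exceed half the capacity and cannot share a cabin, forcing at least 8 cabins.
The bound of 8 does not rule out 8, but exhaustive search shows no assignment into 8 cabins of capacity 14 exists — the minimum is 9.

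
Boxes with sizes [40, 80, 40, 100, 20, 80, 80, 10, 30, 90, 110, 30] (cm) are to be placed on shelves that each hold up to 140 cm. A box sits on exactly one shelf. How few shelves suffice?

Total = 110 + 100 + 90 + 80 + 80 + 80 + 40 + 40 + 30 + 30 + 20 + 10 = 710 cm.
Lower bound: ⌈710/140⌉ = 6 shelves.
A packing using 6 shelves:
  shelf 1: 110 + 30 = 140
  shelf 2: 100 + 40 = 140
  shelf 3: 90 + 40 + 10 = 140
  shelf 4: 80 + 30 + 20 = 130
  shelf 5: 80 = 80
  shelf 6: 80 = 80
This matches the lower bound, so 6 is optimal.

6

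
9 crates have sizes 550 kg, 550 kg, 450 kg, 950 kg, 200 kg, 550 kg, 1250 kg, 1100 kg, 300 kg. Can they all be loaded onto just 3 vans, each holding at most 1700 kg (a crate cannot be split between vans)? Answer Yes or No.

Total = 5900 kg; ⌈5900/1700⌉ = 4.
At least 4 vans are required, but only 3 are allowed.

No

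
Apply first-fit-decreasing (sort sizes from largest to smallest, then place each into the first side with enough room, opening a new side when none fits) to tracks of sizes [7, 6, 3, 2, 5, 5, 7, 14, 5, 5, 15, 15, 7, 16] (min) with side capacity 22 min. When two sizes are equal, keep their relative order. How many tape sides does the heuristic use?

6

Sorted descending: 16, 15, 15, 14, 7, 7, 7, 6, 5, 5, 5, 5, 3, 2.
  16 → side 1 (new)  [load 16/22]
  15 → side 2 (new)  [load 15/22]
  15 → side 3 (new)  [load 15/22]
  14 → side 4 (new)  [load 14/22]
  7 → side 2  [load 22/22]
  7 → side 3  [load 22/22]
  7 → side 4  [load 21/22]
  6 → side 1  [load 22/22]
  5 → side 5 (new)  [load 5/22]
  5 → side 5  [load 10/22]
  5 → side 5  [load 15/22]
  5 → side 5  [load 20/22]
  3 → side 6 (new)  [load 3/22]
  2 → side 5  [load 22/22]
6 tape sides opened.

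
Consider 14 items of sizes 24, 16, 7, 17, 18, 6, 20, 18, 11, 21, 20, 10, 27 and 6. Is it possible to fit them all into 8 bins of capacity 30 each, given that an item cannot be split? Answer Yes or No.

No

Total = 221; ⌈221/30⌉ = 8.
9 items each exceed half the capacity and cannot share a bin, forcing at least 9 bins.
At least 9 bins are required, but only 8 are allowed.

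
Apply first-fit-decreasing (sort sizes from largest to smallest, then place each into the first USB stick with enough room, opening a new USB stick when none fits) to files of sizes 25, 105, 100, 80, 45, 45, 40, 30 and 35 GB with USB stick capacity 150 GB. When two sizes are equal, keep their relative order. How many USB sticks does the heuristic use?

Sorted descending: 105, 100, 80, 45, 45, 40, 35, 30, 25.
  105 → USB stick 1 (new)  [load 105/150]
  100 → USB stick 2 (new)  [load 100/150]
  80 → USB stick 3 (new)  [load 80/150]
  45 → USB stick 1  [load 150/150]
  45 → USB stick 2  [load 145/150]
  40 → USB stick 3  [load 120/150]
  35 → USB stick 4 (new)  [load 35/150]
  30 → USB stick 3  [load 150/150]
  25 → USB stick 4  [load 60/150]
4 USB sticks opened.

4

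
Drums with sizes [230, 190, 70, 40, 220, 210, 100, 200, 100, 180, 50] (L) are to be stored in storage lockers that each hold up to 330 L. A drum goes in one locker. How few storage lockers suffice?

6

Total = 230 + 220 + 210 + 200 + 190 + 180 + 100 + 100 + 70 + 50 + 40 = 1590 L.
Lower bound: ⌈1590/330⌉ = 5 storage lockers.
Also, 6 drums each exceed 165 L, and no two of those can share a locker, so at least 6 storage lockers are needed.
A packing using 6 storage lockers:
  locker 1: 230 + 100 = 330
  locker 2: 220 + 100 = 320
  locker 3: 210 + 70 + 50 = 330
  locker 4: 200 + 40 = 240
  locker 5: 190 = 190
  locker 6: 180 = 180
This matches the lower bound, so 6 is optimal.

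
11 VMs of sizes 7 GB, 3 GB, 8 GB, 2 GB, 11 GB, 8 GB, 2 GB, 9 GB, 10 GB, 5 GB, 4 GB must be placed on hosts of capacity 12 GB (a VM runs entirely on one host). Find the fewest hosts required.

6

Total = 11 + 10 + 9 + 8 + 8 + 7 + 5 + 4 + 3 + 2 + 2 = 69 GB.
Lower bound: ⌈69/12⌉ = 6 hosts.
A packing using 6 hosts:
  host 1: 11 = 11
  host 2: 10 + 2 = 12
  host 3: 9 + 3 = 12
  host 4: 8 + 4 = 12
  host 5: 8 + 2 = 10
  host 6: 7 + 5 = 12
This matches the lower bound, so 6 is optimal.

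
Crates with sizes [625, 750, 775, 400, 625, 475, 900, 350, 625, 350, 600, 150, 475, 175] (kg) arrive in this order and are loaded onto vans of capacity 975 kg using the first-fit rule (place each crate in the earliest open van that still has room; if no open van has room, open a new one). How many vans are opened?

  625 → van 1 (new)  [load 625/975]
  750 → van 2 (new)  [load 750/975]
  775 → van 3 (new)  [load 775/975]
  400 → van 4 (new)  [load 400/975]
  625 → van 5 (new)  [load 625/975]
  475 → van 4  [load 875/975]
  900 → van 6 (new)  [load 900/975]
  350 → van 1  [load 975/975]
  625 → van 7 (new)  [load 625/975]
  350 → van 5  [load 975/975]
  600 → van 8 (new)  [load 600/975]
  150 → van 2  [load 900/975]
  475 → van 9 (new)  [load 475/975]
  175 → van 3  [load 950/975]
9 vans opened.

9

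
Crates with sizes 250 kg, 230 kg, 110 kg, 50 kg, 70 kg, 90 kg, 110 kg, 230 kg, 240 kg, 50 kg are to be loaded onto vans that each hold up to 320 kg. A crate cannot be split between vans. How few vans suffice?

5

Total = 250 + 240 + 230 + 230 + 110 + 110 + 90 + 70 + 50 + 50 = 1430 kg.
Lower bound: ⌈1430/320⌉ = 5 vans.
A packing using 5 vans:
  van 1: 250 + 70 = 320
  van 2: 240 + 50 = 290
  van 3: 230 + 90 = 320
  van 4: 230 + 50 = 280
  van 5: 110 + 110 = 220
This matches the lower bound, so 5 is optimal.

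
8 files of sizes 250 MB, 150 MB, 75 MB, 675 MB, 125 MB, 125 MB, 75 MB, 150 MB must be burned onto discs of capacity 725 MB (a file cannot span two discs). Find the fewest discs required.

3

Total = 675 + 250 + 150 + 150 + 125 + 125 + 75 + 75 = 1625 MB.
Lower bound: ⌈1625/725⌉ = 3 discs.
A packing using 3 discs:
  disc 1: 675 = 675
  disc 2: 250 + 150 + 150 + 125 = 675
  disc 3: 125 + 75 + 75 = 275
This matches the lower bound, so 3 is optimal.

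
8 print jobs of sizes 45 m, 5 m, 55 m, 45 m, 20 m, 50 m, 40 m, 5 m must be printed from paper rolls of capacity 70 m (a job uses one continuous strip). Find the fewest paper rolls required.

Total = 55 + 50 + 45 + 45 + 40 + 20 + 5 + 5 = 265 m.
Lower bound: ⌈265/70⌉ = 4 paper rolls.
Also, 5 print jobs each exceed 35 m, and no two of those can share a roll, so at least 5 paper rolls are needed.
A packing using 5 paper rolls:
  roll 1: 55 + 5 + 5 = 65
  roll 2: 50 + 20 = 70
  roll 3: 45 = 45
  roll 4: 45 = 45
  roll 5: 40 = 40
This matches the lower bound, so 5 is optimal.

5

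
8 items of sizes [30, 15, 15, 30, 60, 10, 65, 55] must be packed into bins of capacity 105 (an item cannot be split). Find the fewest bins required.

Total = 65 + 60 + 55 + 30 + 30 + 15 + 15 + 10 = 280.
Lower bound: ⌈280/105⌉ = 3 bins.
A packing using 3 bins:
  bin 1: 65 + 30 + 10 = 105
  bin 2: 60 + 30 + 15 = 105
  bin 3: 55 + 15 = 70
This matches the lower bound, so 3 is optimal.

3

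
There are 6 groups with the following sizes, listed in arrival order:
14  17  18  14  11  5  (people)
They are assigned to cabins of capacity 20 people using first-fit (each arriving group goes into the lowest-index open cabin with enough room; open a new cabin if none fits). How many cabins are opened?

  14 → cabin 1 (new)  [load 14/20]
  17 → cabin 2 (new)  [load 17/20]
  18 → cabin 3 (new)  [load 18/20]
  14 → cabin 4 (new)  [load 14/20]
  11 → cabin 5 (new)  [load 11/20]
  5 → cabin 1  [load 19/20]
5 cabins opened.

5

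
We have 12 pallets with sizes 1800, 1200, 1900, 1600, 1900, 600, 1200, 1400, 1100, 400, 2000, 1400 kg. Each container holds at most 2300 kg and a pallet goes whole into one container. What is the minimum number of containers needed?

Total = 2000 + 1900 + 1900 + 1800 + 1600 + 1400 + 1400 + 1200 + 1200 + 1100 + 600 + 400 = 16500 kg.
Lower bound: ⌈16500/2300⌉ = 8 containers.
Also, 9 pallets each exceed 1150 kg, and no two of those can share a container, so at least 9 containers are needed.
A packing using 9 containers:
  container 1: 2000 = 2000
  container 2: 1900 + 400 = 2300
  container 3: 1900 = 1900
  container 4: 1800 = 1800
  container 5: 1600 + 600 = 2200
  container 6: 1400 = 1400
  container 7: 1400 = 1400
  container 8: 1200 + 1100 = 2300
  container 9: 1200 = 1200
This matches the lower bound, so 9 is optimal.

9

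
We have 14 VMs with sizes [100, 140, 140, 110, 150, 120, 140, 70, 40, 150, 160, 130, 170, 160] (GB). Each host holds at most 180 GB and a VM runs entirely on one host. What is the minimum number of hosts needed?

12

Total = 170 + 160 + 160 + 150 + 150 + 140 + 140 + 140 + 130 + 120 + 110 + 100 + 70 + 40 = 1780 GB.
Lower bound: ⌈1780/180⌉ = 10 hosts.
Also, 12 VMs each exceed 90 GB, and no two of those can share a host, so at least 12 hosts are needed.
A packing using 12 hosts:
  host 1: 170 = 170
  host 2: 160 = 160
  host 3: 160 = 160
  host 4: 150 = 150
  host 5: 150 = 150
  host 6: 140 + 40 = 180
  host 7: 140 = 140
  host 8: 140 = 140
  host 9: 130 = 130
  host 10: 120 = 120
  host 11: 110 + 70 = 180
  host 12: 100 = 100
This matches the lower bound, so 12 is optimal.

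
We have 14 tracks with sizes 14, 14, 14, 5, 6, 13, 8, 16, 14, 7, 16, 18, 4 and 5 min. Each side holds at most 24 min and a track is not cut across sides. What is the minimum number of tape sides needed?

Total = 18 + 16 + 16 + 14 + 14 + 14 + 14 + 13 + 8 + 7 + 6 + 5 + 5 + 4 = 154 min.
Lower bound: ⌈154/24⌉ = 7 tape sides.
Also, 8 tracks each exceed 12 min, and no two of those can share a side, so at least 8 tape sides are needed.
A packing using 8 tape sides:
  side 1: 18 + 6 = 24
  side 2: 16 + 8 = 24
  side 3: 16 + 7 = 23
  side 4: 14 + 5 + 5 = 24
  side 5: 14 + 4 = 18
  side 6: 14 = 14
  side 7: 14 = 14
  side 8: 13 = 13
This matches the lower bound, so 8 is optimal.

8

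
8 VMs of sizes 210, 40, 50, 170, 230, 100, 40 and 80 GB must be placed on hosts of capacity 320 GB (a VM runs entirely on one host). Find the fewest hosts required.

3

Total = 230 + 210 + 170 + 100 + 80 + 50 + 40 + 40 = 920 GB.
Lower bound: ⌈920/320⌉ = 3 hosts.
A packing using 3 hosts:
  host 1: 230 + 80 = 310
  host 2: 210 + 100 = 310
  host 3: 170 + 50 + 40 + 40 = 300
This matches the lower bound, so 3 is optimal.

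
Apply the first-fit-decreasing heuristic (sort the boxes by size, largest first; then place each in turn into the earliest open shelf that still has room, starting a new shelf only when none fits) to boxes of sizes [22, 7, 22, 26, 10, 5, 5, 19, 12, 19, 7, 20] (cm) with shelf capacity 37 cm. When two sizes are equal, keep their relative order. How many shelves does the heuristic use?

6

Sorted descending: 26, 22, 22, 20, 19, 19, 12, 10, 7, 7, 5, 5.
  26 → shelf 1 (new)  [load 26/37]
  22 → shelf 2 (new)  [load 22/37]
  22 → shelf 3 (new)  [load 22/37]
  20 → shelf 4 (new)  [load 20/37]
  19 → shelf 5 (new)  [load 19/37]
  19 → shelf 6 (new)  [load 19/37]
  12 → shelf 2  [load 34/37]
  10 → shelf 1  [load 36/37]
  7 → shelf 3  [load 29/37]
  7 → shelf 3  [load 36/37]
  5 → shelf 4  [load 25/37]
  5 → shelf 4  [load 30/37]
6 shelves opened.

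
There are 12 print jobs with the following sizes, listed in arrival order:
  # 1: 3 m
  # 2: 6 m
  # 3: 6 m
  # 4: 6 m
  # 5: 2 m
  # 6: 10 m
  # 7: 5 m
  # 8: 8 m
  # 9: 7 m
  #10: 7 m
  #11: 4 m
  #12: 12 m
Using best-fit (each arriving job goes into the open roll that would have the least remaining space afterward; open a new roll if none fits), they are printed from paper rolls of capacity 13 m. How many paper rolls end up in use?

  3 → roll 1 (new)  [load 3/13]
  6 → roll 1  [load 9/13]
  6 → roll 2 (new)  [load 6/13]
  6 → roll 2  [load 12/13]
  2 → roll 1  [load 11/13]
  10 → roll 3 (new)  [load 10/13]
  5 → roll 4 (new)  [load 5/13]
  8 → roll 4  [load 13/13]
  7 → roll 5 (new)  [load 7/13]
  7 → roll 6 (new)  [load 7/13]
  4 → roll 5  [load 11/13]
  12 → roll 7 (new)  [load 12/13]
7 paper rolls opened.

7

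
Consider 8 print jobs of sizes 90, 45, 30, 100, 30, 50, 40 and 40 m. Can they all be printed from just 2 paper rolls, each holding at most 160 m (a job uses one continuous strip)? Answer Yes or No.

No

Total = 425 m; ⌈425/160⌉ = 3.
At least 3 paper rolls are required, but only 2 are allowed.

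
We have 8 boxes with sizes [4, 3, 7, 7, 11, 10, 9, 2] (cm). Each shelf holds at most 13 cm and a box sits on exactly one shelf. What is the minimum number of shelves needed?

Total = 11 + 10 + 9 + 7 + 7 + 4 + 3 + 2 = 53 cm.
Lower bound: ⌈53/13⌉ = 5 shelves.
A packing using 5 shelves:
  shelf 1: 11 + 2 = 13
  shelf 2: 10 + 3 = 13
  shelf 3: 9 + 4 = 13
  shelf 4: 7 = 7
  shelf 5: 7 = 7
This matches the lower bound, so 5 is optimal.

5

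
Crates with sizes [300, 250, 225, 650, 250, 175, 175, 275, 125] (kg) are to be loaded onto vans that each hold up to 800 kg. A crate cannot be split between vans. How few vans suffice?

4

Total = 650 + 300 + 275 + 250 + 250 + 225 + 175 + 175 + 125 = 2425 kg.
Lower bound: ⌈2425/800⌉ = 4 vans.
A packing using 4 vans:
  van 1: 650 + 125 = 775
  van 2: 300 + 275 + 225 = 800
  van 3: 250 + 250 + 175 = 675
  van 4: 175 = 175
This matches the lower bound, so 4 is optimal.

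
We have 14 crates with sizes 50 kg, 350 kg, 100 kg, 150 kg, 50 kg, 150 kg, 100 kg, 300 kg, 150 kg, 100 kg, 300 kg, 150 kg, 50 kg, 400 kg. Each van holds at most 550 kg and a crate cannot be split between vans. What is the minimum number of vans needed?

5

Total = 400 + 350 + 300 + 300 + 150 + 150 + 150 + 150 + 100 + 100 + 100 + 50 + 50 + 50 = 2400 kg.
Lower bound: ⌈2400/550⌉ = 5 vans.
A packing using 5 vans:
  van 1: 400 + 150 = 550
  van 2: 350 + 150 + 50 = 550
  van 3: 300 + 150 + 100 = 550
  van 4: 300 + 150 + 100 = 550
  van 5: 100 + 50 + 50 = 200
This matches the lower bound, so 5 is optimal.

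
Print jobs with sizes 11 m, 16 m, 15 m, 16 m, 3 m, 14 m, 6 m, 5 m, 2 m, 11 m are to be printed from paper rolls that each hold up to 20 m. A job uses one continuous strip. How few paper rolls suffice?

Total = 16 + 16 + 15 + 14 + 11 + 11 + 6 + 5 + 3 + 2 = 99 m.
Lower bound: ⌈99/20⌉ = 5 paper rolls.
Also, 6 print jobs each exceed 10 m, and no two of those can share a roll, so at least 6 paper rolls are needed.
A packing using 6 paper rolls:
  roll 1: 16 + 3 = 19
  roll 2: 16 + 2 = 18
  roll 3: 15 + 5 = 20
  roll 4: 14 + 6 = 20
  roll 5: 11 = 11
  roll 6: 11 = 11
This matches the lower bound, so 6 is optimal.

6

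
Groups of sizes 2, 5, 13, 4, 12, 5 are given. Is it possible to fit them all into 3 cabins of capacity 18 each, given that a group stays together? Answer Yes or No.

Yes

A valid assignment using 3 cabins:
  cabin 1: 13 + 5 = 18
  cabin 2: 12 + 5 = 17
  cabin 3: 4 + 2 = 6
Every load is within 18, so 3 cabins suffice.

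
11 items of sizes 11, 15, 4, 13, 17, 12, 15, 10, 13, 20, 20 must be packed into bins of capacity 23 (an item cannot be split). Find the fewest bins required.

8

Total = 20 + 20 + 17 + 15 + 15 + 13 + 13 + 12 + 11 + 10 + 4 = 150.
Lower bound: ⌈150/23⌉ = 7 bins.
Also, 8 items each exceed 23/2, and no two of those can share a bin, so at least 8 bins are needed.
A packing using 8 bins:
  bin 1: 20 = 20
  bin 2: 20 = 20
  bin 3: 17 + 4 = 21
  bin 4: 15 = 15
  bin 5: 15 = 15
  bin 6: 13 + 10 = 23
  bin 7: 13 = 13
  bin 8: 12 + 11 = 23
This matches the lower bound, so 8 is optimal.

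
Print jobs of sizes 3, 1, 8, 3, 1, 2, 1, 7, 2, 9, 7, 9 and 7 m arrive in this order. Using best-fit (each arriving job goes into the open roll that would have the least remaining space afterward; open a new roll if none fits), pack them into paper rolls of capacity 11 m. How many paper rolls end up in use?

7

  3 → roll 1 (new)  [load 3/11]
  1 → roll 1  [load 4/11]
  8 → roll 2 (new)  [load 8/11]
  3 → roll 2  [load 11/11]
  1 → roll 1  [load 5/11]
  2 → roll 1  [load 7/11]
  1 → roll 1  [load 8/11]
  7 → roll 3 (new)  [load 7/11]
  2 → roll 1  [load 10/11]
  9 → roll 4 (new)  [load 9/11]
  7 → roll 5 (new)  [load 7/11]
  9 → roll 6 (new)  [load 9/11]
  7 → roll 7 (new)  [load 7/11]
7 paper rolls opened.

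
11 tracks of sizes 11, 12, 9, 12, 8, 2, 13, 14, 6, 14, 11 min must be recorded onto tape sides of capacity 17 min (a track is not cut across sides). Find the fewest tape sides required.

8

Total = 14 + 14 + 13 + 12 + 12 + 11 + 11 + 9 + 8 + 6 + 2 = 112 min.
Lower bound: ⌈112/17⌉ = 7 tape sides.
Also, 8 tracks each exceed 17/2 min, and no two of those can share a side, so at least 8 tape sides are needed.
A packing using 8 tape sides:
  side 1: 14 + 2 = 16
  side 2: 14 = 14
  side 3: 13 = 13
  side 4: 12 = 12
  side 5: 12 = 12
  side 6: 11 + 6 = 17
  side 7: 11 = 11
  side 8: 9 + 8 = 17
This matches the lower bound, so 8 is optimal.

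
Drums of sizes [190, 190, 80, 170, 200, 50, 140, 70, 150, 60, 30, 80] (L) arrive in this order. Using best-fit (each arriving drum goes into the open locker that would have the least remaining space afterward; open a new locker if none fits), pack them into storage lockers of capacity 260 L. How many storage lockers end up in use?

  190 → locker 1 (new)  [load 190/260]
  190 → locker 2 (new)  [load 190/260]
  80 → locker 3 (new)  [load 80/260]
  170 → locker 3  [load 250/260]
  200 → locker 4 (new)  [load 200/260]
  50 → locker 4  [load 250/260]
  140 → locker 5 (new)  [load 140/260]
  70 → locker 1  [load 260/260]
  150 → locker 6 (new)  [load 150/260]
  60 → locker 2  [load 250/260]
  30 → locker 6  [load 180/260]
  80 → locker 6  [load 260/260]
6 storage lockers opened.

6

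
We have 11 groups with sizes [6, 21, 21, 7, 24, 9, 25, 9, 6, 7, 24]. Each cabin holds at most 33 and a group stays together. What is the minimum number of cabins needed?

Total = 25 + 24 + 24 + 21 + 21 + 9 + 9 + 7 + 7 + 6 + 6 = 159.
Lower bound: ⌈159/33⌉ = 5 cabins.
A packing using 5 cabins:
  cabin 1: 25 + 7 = 32
  cabin 2: 24 + 9 = 33
  cabin 3: 24 + 9 = 33
  cabin 4: 21 + 7 = 28
  cabin 5: 21 + 6 + 6 = 33
This matches the lower bound, so 5 is optimal.

5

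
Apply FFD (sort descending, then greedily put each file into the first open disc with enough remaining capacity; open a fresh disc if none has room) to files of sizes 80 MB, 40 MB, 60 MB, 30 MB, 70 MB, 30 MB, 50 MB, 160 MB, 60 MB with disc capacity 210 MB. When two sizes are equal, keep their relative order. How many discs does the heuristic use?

3

Sorted descending: 160, 80, 70, 60, 60, 50, 40, 30, 30.
  160 → disc 1 (new)  [load 160/210]
  80 → disc 2 (new)  [load 80/210]
  70 → disc 2  [load 150/210]
  60 → disc 2  [load 210/210]
  60 → disc 3 (new)  [load 60/210]
  50 → disc 1  [load 210/210]
  40 → disc 3  [load 100/210]
  30 → disc 3  [load 130/210]
  30 → disc 3  [load 160/210]
3 discs opened.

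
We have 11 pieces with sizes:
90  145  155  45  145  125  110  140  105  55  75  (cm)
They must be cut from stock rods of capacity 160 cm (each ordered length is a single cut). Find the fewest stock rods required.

9

Total = 155 + 145 + 145 + 140 + 125 + 110 + 105 + 90 + 75 + 55 + 45 = 1190 cm.
Lower bound: ⌈1190/160⌉ = 8 stock rods.
A packing using 9 stock rods:
  stock rod 1: 155 = 155
  stock rod 2: 145 = 145
  stock rod 3: 145 = 145
  stock rod 4: 140 = 140
  stock rod 5: 125 = 125
  stock rod 6: 110 + 45 = 155
  stock rod 7: 105 + 55 = 160
  stock rod 8: 90 = 90
  stock rod 9: 75 = 75
No arrangement into 8 stock rods stays within capacity, so 9 is optimal.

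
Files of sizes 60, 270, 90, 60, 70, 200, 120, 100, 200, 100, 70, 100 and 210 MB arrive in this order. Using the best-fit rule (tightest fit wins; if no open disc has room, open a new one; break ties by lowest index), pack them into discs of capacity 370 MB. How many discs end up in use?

5

  60 → disc 1 (new)  [load 60/370]
  270 → disc 1  [load 330/370]
  90 → disc 2 (new)  [load 90/370]
  60 → disc 2  [load 150/370]
  70 → disc 2  [load 220/370]
  200 → disc 3 (new)  [load 200/370]
  120 → disc 2  [load 340/370]
  100 → disc 3  [load 300/370]
  200 → disc 4 (new)  [load 200/370]
  100 → disc 4  [load 300/370]
  70 → disc 3  [load 370/370]
  100 → disc 5 (new)  [load 100/370]
  210 → disc 5  [load 310/370]
5 discs opened.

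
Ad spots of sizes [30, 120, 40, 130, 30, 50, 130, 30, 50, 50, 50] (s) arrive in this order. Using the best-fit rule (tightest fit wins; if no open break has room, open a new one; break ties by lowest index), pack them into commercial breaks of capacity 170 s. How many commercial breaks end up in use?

  30 → break 1 (new)  [load 30/170]
  120 → break 1  [load 150/170]
  40 → break 2 (new)  [load 40/170]
  130 → break 2  [load 170/170]
  30 → break 3 (new)  [load 30/170]
  50 → break 3  [load 80/170]
  130 → break 4 (new)  [load 130/170]
  30 → break 4  [load 160/170]
  50 → break 3  [load 130/170]
  50 → break 5 (new)  [load 50/170]
  50 → break 5  [load 100/170]
5 commercial breaks opened.

5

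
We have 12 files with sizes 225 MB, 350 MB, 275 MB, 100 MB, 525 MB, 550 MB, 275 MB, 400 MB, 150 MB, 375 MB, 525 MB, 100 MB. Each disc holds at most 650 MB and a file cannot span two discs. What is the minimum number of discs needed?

Total = 550 + 525 + 525 + 400 + 375 + 350 + 275 + 275 + 225 + 150 + 100 + 100 = 3850 MB.
Lower bound: ⌈3850/650⌉ = 6 discs.
A packing using 7 discs:
  disc 1: 550 + 100 = 650
  disc 2: 525 + 100 = 625
  disc 3: 525 = 525
  disc 4: 400 + 225 = 625
  disc 5: 375 + 275 = 650
  disc 6: 350 + 275 = 625
  disc 7: 150 = 150
No arrangement into 6 discs stays within capacity, so 7 is optimal.

7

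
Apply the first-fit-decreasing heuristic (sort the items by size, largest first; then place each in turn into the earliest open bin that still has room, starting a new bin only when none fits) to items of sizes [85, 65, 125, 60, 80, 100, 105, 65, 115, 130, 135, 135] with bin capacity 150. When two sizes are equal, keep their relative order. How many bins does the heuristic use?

Sorted descending: 135, 135, 130, 125, 115, 105, 100, 85, 80, 65, 65, 60.
  135 → bin 1 (new)  [load 135/150]
  135 → bin 2 (new)  [load 135/150]
  130 → bin 3 (new)  [load 130/150]
  125 → bin 4 (new)  [load 125/150]
  115 → bin 5 (new)  [load 115/150]
  105 → bin 6 (new)  [load 105/150]
  100 → bin 7 (new)  [load 100/150]
  85 → bin 8 (new)  [load 85/150]
  80 → bin 9 (new)  [load 80/150]
  65 → bin 8  [load 150/150]
  65 → bin 9  [load 145/150]
  60 → bin 10 (new)  [load 60/150]
10 bins opened.

10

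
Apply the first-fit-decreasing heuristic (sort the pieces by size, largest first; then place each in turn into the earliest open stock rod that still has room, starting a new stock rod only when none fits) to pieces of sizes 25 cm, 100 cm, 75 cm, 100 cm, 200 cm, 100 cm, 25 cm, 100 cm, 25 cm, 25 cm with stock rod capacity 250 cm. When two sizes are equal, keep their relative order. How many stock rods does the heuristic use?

Sorted descending: 200, 100, 100, 100, 100, 75, 25, 25, 25, 25.
  200 → stock rod 1 (new)  [load 200/250]
  100 → stock rod 2 (new)  [load 100/250]
  100 → stock rod 2  [load 200/250]
  100 → stock rod 3 (new)  [load 100/250]
  100 → stock rod 3  [load 200/250]
  75 → stock rod 4 (new)  [load 75/250]
  25 → stock rod 1  [load 225/250]
  25 → stock rod 1  [load 250/250]
  25 → stock rod 2  [load 225/250]
  25 → stock rod 2  [load 250/250]
4 stock rods opened.

4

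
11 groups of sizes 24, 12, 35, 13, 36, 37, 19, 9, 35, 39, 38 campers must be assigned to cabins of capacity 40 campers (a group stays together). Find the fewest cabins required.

8

Total = 39 + 38 + 37 + 36 + 35 + 35 + 24 + 19 + 13 + 12 + 9 = 297 campers.
Lower bound: ⌈297/40⌉ = 8 cabins.
A packing using 8 cabins:
  cabin 1: 39 = 39
  cabin 2: 38 = 38
  cabin 3: 37 = 37
  cabin 4: 36 = 36
  cabin 5: 35 = 35
  cabin 6: 35 = 35
  cabin 7: 24 + 13 = 37
  cabin 8: 19 + 12 + 9 = 40
This matches the lower bound, so 8 is optimal.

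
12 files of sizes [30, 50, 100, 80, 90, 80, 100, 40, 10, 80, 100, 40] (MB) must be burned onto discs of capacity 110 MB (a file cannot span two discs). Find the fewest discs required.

Total = 100 + 100 + 100 + 90 + 80 + 80 + 80 + 50 + 40 + 40 + 30 + 10 = 800 MB.
Lower bound: ⌈800/110⌉ = 8 discs.
A packing using 9 discs:
  disc 1: 100 + 10 = 110
  disc 2: 100 = 100
  disc 3: 100 = 100
  disc 4: 90 = 90
  disc 5: 80 + 30 = 110
  disc 6: 80 = 80
  disc 7: 80 = 80
  disc 8: 50 + 40 = 90
  disc 9: 40 = 40
No arrangement into 8 discs stays within capacity, so 9 is optimal.

9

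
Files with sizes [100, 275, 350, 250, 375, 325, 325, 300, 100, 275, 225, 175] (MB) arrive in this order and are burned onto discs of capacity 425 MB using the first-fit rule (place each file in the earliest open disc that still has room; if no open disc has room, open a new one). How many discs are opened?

9

  100 → disc 1 (new)  [load 100/425]
  275 → disc 1  [load 375/425]
  350 → disc 2 (new)  [load 350/425]
  250 → disc 3 (new)  [load 250/425]
  375 → disc 4 (new)  [load 375/425]
  325 → disc 5 (new)  [load 325/425]
  325 → disc 6 (new)  [load 325/425]
  300 → disc 7 (new)  [load 300/425]
  100 → disc 3  [load 350/425]
  275 → disc 8 (new)  [load 275/425]
  225 → disc 9 (new)  [load 225/425]
  175 → disc 9  [load 400/425]
9 discs opened.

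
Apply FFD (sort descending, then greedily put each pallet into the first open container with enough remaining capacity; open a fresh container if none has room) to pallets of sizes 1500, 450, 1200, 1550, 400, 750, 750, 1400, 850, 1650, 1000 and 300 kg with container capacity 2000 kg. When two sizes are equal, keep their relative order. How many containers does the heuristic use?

7

Sorted descending: 1650, 1550, 1500, 1400, 1200, 1000, 850, 750, 750, 450, 400, 300.
  1650 → container 1 (new)  [load 1650/2000]
  1550 → container 2 (new)  [load 1550/2000]
  1500 → container 3 (new)  [load 1500/2000]
  1400 → container 4 (new)  [load 1400/2000]
  1200 → container 5 (new)  [load 1200/2000]
  1000 → container 6 (new)  [load 1000/2000]
  850 → container 6  [load 1850/2000]
  750 → container 5  [load 1950/2000]
  750 → container 7 (new)  [load 750/2000]
  450 → container 2  [load 2000/2000]
  400 → container 3  [load 1900/2000]
  300 → container 1  [load 1950/2000]
7 containers opened.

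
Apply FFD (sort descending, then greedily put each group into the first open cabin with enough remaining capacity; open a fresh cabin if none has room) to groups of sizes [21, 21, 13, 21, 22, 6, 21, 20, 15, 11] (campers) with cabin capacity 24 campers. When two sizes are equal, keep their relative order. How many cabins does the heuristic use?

Sorted descending: 22, 21, 21, 21, 21, 20, 15, 13, 11, 6.
  22 → cabin 1 (new)  [load 22/24]
  21 → cabin 2 (new)  [load 21/24]
  21 → cabin 3 (new)  [load 21/24]
  21 → cabin 4 (new)  [load 21/24]
  21 → cabin 5 (new)  [load 21/24]
  20 → cabin 6 (new)  [load 20/24]
  15 → cabin 7 (new)  [load 15/24]
  13 → cabin 8 (new)  [load 13/24]
  11 → cabin 8  [load 24/24]
  6 → cabin 7  [load 21/24]
8 cabins opened.

8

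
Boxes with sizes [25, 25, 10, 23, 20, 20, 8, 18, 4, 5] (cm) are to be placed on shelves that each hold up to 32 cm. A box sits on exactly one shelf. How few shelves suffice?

Total = 25 + 25 + 23 + 20 + 20 + 18 + 10 + 8 + 5 + 4 = 158 cm.
Lower bound: ⌈158/32⌉ = 5 shelves.
Also, 6 boxes each exceed 16 cm, and no two of those can share a shelf, so at least 6 shelves are needed.
A packing using 6 shelves:
  shelf 1: 25 + 5 = 30
  shelf 2: 25 + 4 = 29
  shelf 3: 23 + 8 = 31
  shelf 4: 20 + 10 = 30
  shelf 5: 20 = 20
  shelf 6: 18 = 18
This matches the lower bound, so 6 is optimal.

6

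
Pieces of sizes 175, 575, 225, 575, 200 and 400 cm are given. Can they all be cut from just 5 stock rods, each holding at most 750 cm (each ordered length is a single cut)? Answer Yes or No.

A valid assignment using 4 stock rods:
  stock rod 1: 575 + 175 = 750
  stock rod 2: 575 = 575
  stock rod 3: 400 + 225 = 625
  stock rod 4: 200 = 200
That uses only 4 ≤ 5, so 5 stock rods are enough.

Yes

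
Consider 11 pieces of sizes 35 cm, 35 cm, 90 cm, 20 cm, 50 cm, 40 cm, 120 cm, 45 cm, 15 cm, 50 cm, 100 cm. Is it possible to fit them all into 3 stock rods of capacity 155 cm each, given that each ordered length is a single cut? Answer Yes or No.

Total = 600 cm; ⌈600/155⌉ = 4.
At least 4 stock rods are required, but only 3 are allowed.

No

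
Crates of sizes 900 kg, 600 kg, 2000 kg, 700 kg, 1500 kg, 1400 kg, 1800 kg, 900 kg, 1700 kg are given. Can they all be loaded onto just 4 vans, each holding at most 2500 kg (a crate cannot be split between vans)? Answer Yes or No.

No

Total = 11500 kg; ⌈11500/2500⌉ = 5.
At least 5 vans are required, but only 4 are allowed.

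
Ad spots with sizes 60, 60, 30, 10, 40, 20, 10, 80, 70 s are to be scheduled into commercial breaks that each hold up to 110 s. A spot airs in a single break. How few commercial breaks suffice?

4

Total = 80 + 70 + 60 + 60 + 40 + 30 + 20 + 10 + 10 = 380 s.
Lower bound: ⌈380/110⌉ = 4 commercial breaks.
A packing using 4 commercial breaks:
  break 1: 80 + 30 = 110
  break 2: 70 + 40 = 110
  break 3: 60 + 20 + 10 + 10 = 100
  break 4: 60 = 60
This matches the lower bound, so 4 is optimal.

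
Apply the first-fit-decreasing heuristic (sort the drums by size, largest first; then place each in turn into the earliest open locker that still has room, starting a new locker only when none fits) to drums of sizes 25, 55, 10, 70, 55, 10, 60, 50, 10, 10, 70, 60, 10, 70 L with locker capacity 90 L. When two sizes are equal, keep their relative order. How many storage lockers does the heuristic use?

Sorted descending: 70, 70, 70, 60, 60, 55, 55, 50, 25, 10, 10, 10, 10, 10.
  70 → locker 1 (new)  [load 70/90]
  70 → locker 2 (new)  [load 70/90]
  70 → locker 3 (new)  [load 70/90]
  60 → locker 4 (new)  [load 60/90]
  60 → locker 5 (new)  [load 60/90]
  55 → locker 6 (new)  [load 55/90]
  55 → locker 7 (new)  [load 55/90]
  50 → locker 8 (new)  [load 50/90]
  25 → locker 4  [load 85/90]
  10 → locker 1  [load 80/90]
  10 → locker 1  [load 90/90]
  10 → locker 2  [load 80/90]
  10 → locker 2  [load 90/90]
  10 → locker 3  [load 80/90]
8 storage lockers opened.

8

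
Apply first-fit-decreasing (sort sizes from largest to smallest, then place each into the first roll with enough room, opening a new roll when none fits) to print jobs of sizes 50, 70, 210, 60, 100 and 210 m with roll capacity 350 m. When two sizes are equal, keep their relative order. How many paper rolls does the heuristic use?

3

Sorted descending: 210, 210, 100, 70, 60, 50.
  210 → roll 1 (new)  [load 210/350]
  210 → roll 2 (new)  [load 210/350]
  100 → roll 1  [load 310/350]
  70 → roll 2  [load 280/350]
  60 → roll 2  [load 340/350]
  50 → roll 3 (new)  [load 50/350]
3 paper rolls opened.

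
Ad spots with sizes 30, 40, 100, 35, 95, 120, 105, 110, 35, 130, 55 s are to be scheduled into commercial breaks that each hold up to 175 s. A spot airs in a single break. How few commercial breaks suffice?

Total = 130 + 120 + 110 + 105 + 100 + 95 + 55 + 40 + 35 + 35 + 30 = 855 s.
Lower bound: ⌈855/175⌉ = 5 commercial breaks.
Also, 6 ad spots each exceed 175/2 s, and no two of those can share a break, so at least 6 commercial breaks are needed.
A packing using 6 commercial breaks:
  break 1: 130 + 40 = 170
  break 2: 120 + 55 = 175
  break 3: 110 + 35 + 30 = 175
  break 4: 105 + 35 = 140
  break 5: 100 = 100
  break 6: 95 = 95
This matches the lower bound, so 6 is optimal.

6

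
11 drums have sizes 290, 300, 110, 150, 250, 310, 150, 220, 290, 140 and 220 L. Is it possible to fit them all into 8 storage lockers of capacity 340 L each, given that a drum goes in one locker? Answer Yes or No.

No

Total = 2430 L; ⌈2430/340⌉ = 8.
The bound of 8 does not rule out 8, but exhaustive search shows no assignment into 8 storage lockers of capacity 340 L exists — the minimum is 9.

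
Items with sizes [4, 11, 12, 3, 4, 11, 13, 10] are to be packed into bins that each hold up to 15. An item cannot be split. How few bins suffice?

Total = 13 + 12 + 11 + 11 + 10 + 4 + 4 + 3 = 68.
Lower bound: ⌈68/15⌉ = 5 bins.
A packing using 5 bins:
  bin 1: 13 = 13
  bin 2: 12 + 3 = 15
  bin 3: 11 + 4 = 15
  bin 4: 11 + 4 = 15
  bin 5: 10 = 10
This matches the lower bound, so 5 is optimal.

5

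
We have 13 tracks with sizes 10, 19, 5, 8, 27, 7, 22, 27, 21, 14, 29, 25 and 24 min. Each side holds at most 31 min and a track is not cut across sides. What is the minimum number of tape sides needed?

Total = 29 + 27 + 27 + 25 + 24 + 22 + 21 + 19 + 14 + 10 + 8 + 7 + 5 = 238 min.
Lower bound: ⌈238/31⌉ = 8 tape sides.
A packing using 9 tape sides:
  side 1: 29 = 29
  side 2: 27 = 27
  side 3: 27 = 27
  side 4: 25 + 5 = 30
  side 5: 24 + 7 = 31
  side 6: 22 + 8 = 30
  side 7: 21 + 10 = 31
  side 8: 19 = 19
  side 9: 14 = 14
No arrangement into 8 tape sides stays within capacity, so 9 is optimal.

9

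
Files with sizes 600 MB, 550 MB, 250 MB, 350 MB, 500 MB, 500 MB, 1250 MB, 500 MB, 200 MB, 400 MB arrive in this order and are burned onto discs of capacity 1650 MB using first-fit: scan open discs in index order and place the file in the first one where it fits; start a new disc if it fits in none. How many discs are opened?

4

  600 → disc 1 (new)  [load 600/1650]
  550 → disc 1  [load 1150/1650]
  250 → disc 1  [load 1400/1650]
  350 → disc 2 (new)  [load 350/1650]
  500 → disc 2  [load 850/1650]
  500 → disc 2  [load 1350/1650]
  1250 → disc 3 (new)  [load 1250/1650]
  500 → disc 4 (new)  [load 500/1650]
  200 → disc 1  [load 1600/1650]
  400 → disc 3  [load 1650/1650]
4 discs opened.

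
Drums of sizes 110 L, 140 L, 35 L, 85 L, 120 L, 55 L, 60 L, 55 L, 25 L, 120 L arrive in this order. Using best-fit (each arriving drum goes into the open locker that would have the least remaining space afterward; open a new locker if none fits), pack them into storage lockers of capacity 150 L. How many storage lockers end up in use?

  110 → locker 1 (new)  [load 110/150]
  140 → locker 2 (new)  [load 140/150]
  35 → locker 1  [load 145/150]
  85 → locker 3 (new)  [load 85/150]
  120 → locker 4 (new)  [load 120/150]
  55 → locker 3  [load 140/150]
  60 → locker 5 (new)  [load 60/150]
  55 → locker 5  [load 115/150]
  25 → locker 4  [load 145/150]
  120 → locker 6 (new)  [load 120/150]
6 storage lockers opened.

6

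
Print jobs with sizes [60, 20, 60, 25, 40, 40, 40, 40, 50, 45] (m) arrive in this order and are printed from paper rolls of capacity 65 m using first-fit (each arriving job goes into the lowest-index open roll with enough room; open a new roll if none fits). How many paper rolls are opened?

  60 → roll 1 (new)  [load 60/65]
  20 → roll 2 (new)  [load 20/65]
  60 → roll 3 (new)  [load 60/65]
  25 → roll 2  [load 45/65]
  40 → roll 4 (new)  [load 40/65]
  40 → roll 5 (new)  [load 40/65]
  40 → roll 6 (new)  [load 40/65]
  40 → roll 7 (new)  [load 40/65]
  50 → roll 8 (new)  [load 50/65]
  45 → roll 9 (new)  [load 45/65]
9 paper rolls opened.

9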